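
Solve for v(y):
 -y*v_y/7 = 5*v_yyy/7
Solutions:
 v(y) = C1 + Integral(C2*airyai(-5^(2/3)*y/5) + C3*airybi(-5^(2/3)*y/5), y)


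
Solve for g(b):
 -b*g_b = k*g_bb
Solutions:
 g(b) = C1 + C2*sqrt(k)*erf(sqrt(2)*b*sqrt(1/k)/2)


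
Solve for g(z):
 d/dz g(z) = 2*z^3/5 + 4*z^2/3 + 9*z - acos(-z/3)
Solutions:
 g(z) = C1 + z^4/10 + 4*z^3/9 + 9*z^2/2 - z*acos(-z/3) - sqrt(9 - z^2)


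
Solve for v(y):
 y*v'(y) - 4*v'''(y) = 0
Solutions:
 v(y) = C1 + Integral(C2*airyai(2^(1/3)*y/2) + C3*airybi(2^(1/3)*y/2), y)


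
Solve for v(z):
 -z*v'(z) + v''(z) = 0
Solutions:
 v(z) = C1 + C2*erfi(sqrt(2)*z/2)


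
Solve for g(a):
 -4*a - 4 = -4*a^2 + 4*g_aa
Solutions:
 g(a) = C1 + C2*a + a^4/12 - a^3/6 - a^2/2


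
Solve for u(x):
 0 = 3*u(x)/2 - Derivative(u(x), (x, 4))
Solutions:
 u(x) = C1*exp(-2^(3/4)*3^(1/4)*x/2) + C2*exp(2^(3/4)*3^(1/4)*x/2) + C3*sin(2^(3/4)*3^(1/4)*x/2) + C4*cos(2^(3/4)*3^(1/4)*x/2)


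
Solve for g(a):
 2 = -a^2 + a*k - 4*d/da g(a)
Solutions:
 g(a) = C1 - a^3/12 + a^2*k/8 - a/2


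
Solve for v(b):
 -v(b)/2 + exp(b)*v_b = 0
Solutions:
 v(b) = C1*exp(-exp(-b)/2)


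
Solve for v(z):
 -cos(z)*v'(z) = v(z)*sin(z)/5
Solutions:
 v(z) = C1*cos(z)^(1/5)


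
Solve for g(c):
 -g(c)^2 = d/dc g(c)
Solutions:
 g(c) = 1/(C1 + c)


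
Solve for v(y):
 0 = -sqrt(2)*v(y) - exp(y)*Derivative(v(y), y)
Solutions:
 v(y) = C1*exp(sqrt(2)*exp(-y))


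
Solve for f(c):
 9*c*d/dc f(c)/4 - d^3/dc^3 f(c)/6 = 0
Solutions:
 f(c) = C1 + Integral(C2*airyai(3*2^(2/3)*c/2) + C3*airybi(3*2^(2/3)*c/2), c)


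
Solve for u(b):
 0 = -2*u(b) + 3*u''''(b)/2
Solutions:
 u(b) = C1*exp(-sqrt(2)*3^(3/4)*b/3) + C2*exp(sqrt(2)*3^(3/4)*b/3) + C3*sin(sqrt(2)*3^(3/4)*b/3) + C4*cos(sqrt(2)*3^(3/4)*b/3)


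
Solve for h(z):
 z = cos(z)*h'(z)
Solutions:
 h(z) = C1 + Integral(z/cos(z), z)


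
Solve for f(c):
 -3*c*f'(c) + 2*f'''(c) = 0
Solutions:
 f(c) = C1 + Integral(C2*airyai(2^(2/3)*3^(1/3)*c/2) + C3*airybi(2^(2/3)*3^(1/3)*c/2), c)


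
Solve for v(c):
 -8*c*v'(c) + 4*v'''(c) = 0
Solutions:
 v(c) = C1 + Integral(C2*airyai(2^(1/3)*c) + C3*airybi(2^(1/3)*c), c)


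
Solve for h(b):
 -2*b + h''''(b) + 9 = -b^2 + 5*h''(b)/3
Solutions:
 h(b) = C1 + C2*b + C3*exp(-sqrt(15)*b/3) + C4*exp(sqrt(15)*b/3) + b^4/20 - b^3/5 + 153*b^2/50


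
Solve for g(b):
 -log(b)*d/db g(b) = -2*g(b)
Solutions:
 g(b) = C1*exp(2*li(b))


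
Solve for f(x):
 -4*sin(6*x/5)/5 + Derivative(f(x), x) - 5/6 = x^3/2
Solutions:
 f(x) = C1 + x^4/8 + 5*x/6 - 2*cos(6*x/5)/3


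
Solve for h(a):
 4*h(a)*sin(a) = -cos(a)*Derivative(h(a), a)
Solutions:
 h(a) = C1*cos(a)^4


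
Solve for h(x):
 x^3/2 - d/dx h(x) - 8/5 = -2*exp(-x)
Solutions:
 h(x) = C1 + x^4/8 - 8*x/5 - 2*exp(-x)


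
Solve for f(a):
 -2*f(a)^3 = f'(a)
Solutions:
 f(a) = -sqrt(2)*sqrt(-1/(C1 - 2*a))/2
 f(a) = sqrt(2)*sqrt(-1/(C1 - 2*a))/2


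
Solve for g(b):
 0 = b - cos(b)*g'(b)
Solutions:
 g(b) = C1 + Integral(b/cos(b), b)


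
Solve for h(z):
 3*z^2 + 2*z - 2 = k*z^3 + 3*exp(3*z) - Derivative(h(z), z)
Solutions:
 h(z) = C1 + k*z^4/4 - z^3 - z^2 + 2*z + exp(3*z)


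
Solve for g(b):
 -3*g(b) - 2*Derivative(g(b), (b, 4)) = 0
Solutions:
 g(b) = (C1*sin(6^(1/4)*b/2) + C2*cos(6^(1/4)*b/2))*exp(-6^(1/4)*b/2) + (C3*sin(6^(1/4)*b/2) + C4*cos(6^(1/4)*b/2))*exp(6^(1/4)*b/2)


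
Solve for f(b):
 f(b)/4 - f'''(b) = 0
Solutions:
 f(b) = C3*exp(2^(1/3)*b/2) + (C1*sin(2^(1/3)*sqrt(3)*b/4) + C2*cos(2^(1/3)*sqrt(3)*b/4))*exp(-2^(1/3)*b/4)


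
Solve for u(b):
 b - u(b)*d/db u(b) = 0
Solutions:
 u(b) = -sqrt(C1 + b^2)
 u(b) = sqrt(C1 + b^2)


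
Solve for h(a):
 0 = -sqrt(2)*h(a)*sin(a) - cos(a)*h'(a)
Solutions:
 h(a) = C1*cos(a)^(sqrt(2))


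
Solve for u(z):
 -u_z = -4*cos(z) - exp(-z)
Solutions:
 u(z) = C1 + 4*sin(z) - exp(-z)


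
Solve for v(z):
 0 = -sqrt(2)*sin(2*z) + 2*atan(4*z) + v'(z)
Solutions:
 v(z) = C1 - 2*z*atan(4*z) + log(16*z^2 + 1)/4 - sqrt(2)*cos(2*z)/2


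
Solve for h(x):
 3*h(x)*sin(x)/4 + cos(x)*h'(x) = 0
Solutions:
 h(x) = C1*cos(x)^(3/4)


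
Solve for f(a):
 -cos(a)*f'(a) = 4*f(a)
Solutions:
 f(a) = C1*(sin(a)^2 - 2*sin(a) + 1)/(sin(a)^2 + 2*sin(a) + 1)


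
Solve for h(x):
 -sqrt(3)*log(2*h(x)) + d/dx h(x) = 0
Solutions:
 -sqrt(3)*Integral(1/(log(_y) + log(2)), (_y, h(x)))/3 = C1 - x


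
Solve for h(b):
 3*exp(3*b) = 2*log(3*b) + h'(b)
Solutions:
 h(b) = C1 - 2*b*log(b) + 2*b*(1 - log(3)) + exp(3*b)


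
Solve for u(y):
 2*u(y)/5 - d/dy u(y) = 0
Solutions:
 u(y) = C1*exp(2*y/5)


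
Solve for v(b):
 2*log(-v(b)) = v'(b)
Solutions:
 -li(-v(b)) = C1 + 2*b


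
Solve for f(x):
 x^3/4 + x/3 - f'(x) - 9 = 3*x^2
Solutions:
 f(x) = C1 + x^4/16 - x^3 + x^2/6 - 9*x


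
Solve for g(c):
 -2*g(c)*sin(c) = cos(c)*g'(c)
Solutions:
 g(c) = C1*cos(c)^2


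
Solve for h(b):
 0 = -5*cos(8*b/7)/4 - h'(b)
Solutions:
 h(b) = C1 - 35*sin(8*b/7)/32


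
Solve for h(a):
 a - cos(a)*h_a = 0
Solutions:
 h(a) = C1 + Integral(a/cos(a), a)


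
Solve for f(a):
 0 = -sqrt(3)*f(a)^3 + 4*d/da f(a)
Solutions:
 f(a) = -sqrt(2)*sqrt(-1/(C1 + sqrt(3)*a))
 f(a) = sqrt(2)*sqrt(-1/(C1 + sqrt(3)*a))


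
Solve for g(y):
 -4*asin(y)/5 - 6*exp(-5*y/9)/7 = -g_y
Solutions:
 g(y) = C1 + 4*y*asin(y)/5 + 4*sqrt(1 - y^2)/5 - 54*exp(-5*y/9)/35


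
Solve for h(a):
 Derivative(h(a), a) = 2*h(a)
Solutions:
 h(a) = C1*exp(2*a)


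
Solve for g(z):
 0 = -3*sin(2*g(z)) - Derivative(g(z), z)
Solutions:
 g(z) = pi - acos((-C1 - exp(12*z))/(C1 - exp(12*z)))/2
 g(z) = acos((-C1 - exp(12*z))/(C1 - exp(12*z)))/2


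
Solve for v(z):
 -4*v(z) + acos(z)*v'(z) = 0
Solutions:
 v(z) = C1*exp(4*Integral(1/acos(z), z))


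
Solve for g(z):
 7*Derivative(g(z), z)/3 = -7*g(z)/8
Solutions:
 g(z) = C1*exp(-3*z/8)


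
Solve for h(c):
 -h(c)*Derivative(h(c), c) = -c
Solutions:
 h(c) = -sqrt(C1 + c^2)
 h(c) = sqrt(C1 + c^2)


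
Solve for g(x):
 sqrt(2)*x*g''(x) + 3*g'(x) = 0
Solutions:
 g(x) = C1 + C2*x^(1 - 3*sqrt(2)/2)


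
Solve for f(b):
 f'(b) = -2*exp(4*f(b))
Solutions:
 f(b) = log(-I*(1/(C1 + 8*b))^(1/4))
 f(b) = log(I*(1/(C1 + 8*b))^(1/4))
 f(b) = log(-(1/(C1 + 8*b))^(1/4))
 f(b) = log(1/(C1 + 8*b))/4


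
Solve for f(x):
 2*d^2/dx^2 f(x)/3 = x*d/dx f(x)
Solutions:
 f(x) = C1 + C2*erfi(sqrt(3)*x/2)


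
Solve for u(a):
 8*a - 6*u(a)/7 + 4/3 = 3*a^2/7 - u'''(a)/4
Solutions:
 u(a) = C3*exp(2*3^(1/3)*7^(2/3)*a/7) - a^2/2 + 28*a/3 + (C1*sin(3^(5/6)*7^(2/3)*a/7) + C2*cos(3^(5/6)*7^(2/3)*a/7))*exp(-3^(1/3)*7^(2/3)*a/7) + 14/9


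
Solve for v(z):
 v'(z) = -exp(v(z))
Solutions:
 v(z) = log(1/(C1 + z))


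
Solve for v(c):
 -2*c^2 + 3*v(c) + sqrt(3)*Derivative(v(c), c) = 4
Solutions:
 v(c) = C1*exp(-sqrt(3)*c) + 2*c^2/3 - 4*sqrt(3)*c/9 + 16/9


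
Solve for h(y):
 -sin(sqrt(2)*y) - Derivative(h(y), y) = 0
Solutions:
 h(y) = C1 + sqrt(2)*cos(sqrt(2)*y)/2


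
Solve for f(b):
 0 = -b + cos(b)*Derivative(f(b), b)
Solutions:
 f(b) = C1 + Integral(b/cos(b), b)


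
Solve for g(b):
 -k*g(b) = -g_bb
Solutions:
 g(b) = C1*exp(-b*sqrt(k)) + C2*exp(b*sqrt(k))


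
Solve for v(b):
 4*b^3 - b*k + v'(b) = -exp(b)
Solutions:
 v(b) = C1 - b^4 + b^2*k/2 - exp(b)


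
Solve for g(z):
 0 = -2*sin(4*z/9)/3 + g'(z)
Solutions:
 g(z) = C1 - 3*cos(4*z/9)/2


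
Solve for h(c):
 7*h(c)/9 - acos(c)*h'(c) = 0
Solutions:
 h(c) = C1*exp(7*Integral(1/acos(c), c)/9)


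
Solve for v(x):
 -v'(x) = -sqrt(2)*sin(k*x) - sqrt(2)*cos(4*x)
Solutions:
 v(x) = C1 + sqrt(2)*sin(4*x)/4 - sqrt(2)*cos(k*x)/k


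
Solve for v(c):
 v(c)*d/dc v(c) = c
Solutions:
 v(c) = -sqrt(C1 + c^2)
 v(c) = sqrt(C1 + c^2)


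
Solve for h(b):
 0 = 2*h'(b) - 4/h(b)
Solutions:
 h(b) = -sqrt(C1 + 4*b)
 h(b) = sqrt(C1 + 4*b)


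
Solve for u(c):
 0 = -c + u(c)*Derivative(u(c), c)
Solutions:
 u(c) = -sqrt(C1 + c^2)
 u(c) = sqrt(C1 + c^2)


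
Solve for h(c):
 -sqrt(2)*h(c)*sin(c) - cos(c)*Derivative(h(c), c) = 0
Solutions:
 h(c) = C1*cos(c)^(sqrt(2))


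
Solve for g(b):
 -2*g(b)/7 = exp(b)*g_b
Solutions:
 g(b) = C1*exp(2*exp(-b)/7)


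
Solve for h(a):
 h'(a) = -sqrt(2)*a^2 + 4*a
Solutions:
 h(a) = C1 - sqrt(2)*a^3/3 + 2*a^2


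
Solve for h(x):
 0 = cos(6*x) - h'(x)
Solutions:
 h(x) = C1 + sin(6*x)/6


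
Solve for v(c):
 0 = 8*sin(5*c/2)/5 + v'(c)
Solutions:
 v(c) = C1 + 16*cos(5*c/2)/25


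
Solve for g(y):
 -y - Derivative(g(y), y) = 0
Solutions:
 g(y) = C1 - y^2/2


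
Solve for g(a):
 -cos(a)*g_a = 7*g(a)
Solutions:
 g(a) = C1*sqrt(sin(a) - 1)*(sin(a)^3 - 3*sin(a)^2 + 3*sin(a) - 1)/(sqrt(sin(a) + 1)*(sin(a)^3 + 3*sin(a)^2 + 3*sin(a) + 1))


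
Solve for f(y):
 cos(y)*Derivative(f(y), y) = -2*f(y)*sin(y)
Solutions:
 f(y) = C1*cos(y)^2


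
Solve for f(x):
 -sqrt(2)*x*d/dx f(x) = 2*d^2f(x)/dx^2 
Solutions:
 f(x) = C1 + C2*erf(2^(1/4)*x/2)


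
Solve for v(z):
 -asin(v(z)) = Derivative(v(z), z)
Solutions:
 Integral(1/asin(_y), (_y, v(z))) = C1 - z


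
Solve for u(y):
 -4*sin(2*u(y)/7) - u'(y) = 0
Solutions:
 4*y + 7*log(cos(2*u(y)/7) - 1)/4 - 7*log(cos(2*u(y)/7) + 1)/4 = C1


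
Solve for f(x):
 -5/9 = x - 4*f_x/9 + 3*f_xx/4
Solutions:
 f(x) = C1 + C2*exp(16*x/27) + 9*x^2/8 + 323*x/64


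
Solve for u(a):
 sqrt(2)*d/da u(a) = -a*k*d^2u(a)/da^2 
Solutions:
 u(a) = C1 + a^(((re(k) - sqrt(2))*re(k) + im(k)^2)/(re(k)^2 + im(k)^2))*(C2*sin(sqrt(2)*log(a)*Abs(im(k))/(re(k)^2 + im(k)^2)) + C3*cos(sqrt(2)*log(a)*im(k)/(re(k)^2 + im(k)^2)))


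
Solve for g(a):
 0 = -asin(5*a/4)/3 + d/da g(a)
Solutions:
 g(a) = C1 + a*asin(5*a/4)/3 + sqrt(16 - 25*a^2)/15


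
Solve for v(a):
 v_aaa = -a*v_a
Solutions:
 v(a) = C1 + Integral(C2*airyai(-a) + C3*airybi(-a), a)


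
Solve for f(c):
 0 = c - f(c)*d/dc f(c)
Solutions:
 f(c) = -sqrt(C1 + c^2)
 f(c) = sqrt(C1 + c^2)


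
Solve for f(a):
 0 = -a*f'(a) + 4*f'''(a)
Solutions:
 f(a) = C1 + Integral(C2*airyai(2^(1/3)*a/2) + C3*airybi(2^(1/3)*a/2), a)


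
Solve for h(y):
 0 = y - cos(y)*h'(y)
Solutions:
 h(y) = C1 + Integral(y/cos(y), y)


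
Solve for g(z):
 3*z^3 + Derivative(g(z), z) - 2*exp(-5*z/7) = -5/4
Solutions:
 g(z) = C1 - 3*z^4/4 - 5*z/4 - 14*exp(-5*z/7)/5


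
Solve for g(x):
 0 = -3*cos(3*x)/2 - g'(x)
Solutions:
 g(x) = C1 - sin(3*x)/2


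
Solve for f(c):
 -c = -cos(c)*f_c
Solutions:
 f(c) = C1 + Integral(c/cos(c), c)


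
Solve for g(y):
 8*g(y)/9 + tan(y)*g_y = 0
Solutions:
 g(y) = C1/sin(y)^(8/9)


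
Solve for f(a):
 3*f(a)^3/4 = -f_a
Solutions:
 f(a) = -sqrt(2)*sqrt(-1/(C1 - 3*a))
 f(a) = sqrt(2)*sqrt(-1/(C1 - 3*a))


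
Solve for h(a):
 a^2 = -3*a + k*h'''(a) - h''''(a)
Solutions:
 h(a) = C1 + C2*a + C3*a^2 + C4*exp(a*k) + a^5/(60*k) + a^4*(3 + 2/k)/(24*k) + a^3*(3 + 2/k)/(6*k^2)


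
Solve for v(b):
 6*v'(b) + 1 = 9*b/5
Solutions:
 v(b) = C1 + 3*b^2/20 - b/6


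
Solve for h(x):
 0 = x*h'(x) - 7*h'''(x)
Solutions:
 h(x) = C1 + Integral(C2*airyai(7^(2/3)*x/7) + C3*airybi(7^(2/3)*x/7), x)


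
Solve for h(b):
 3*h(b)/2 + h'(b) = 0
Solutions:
 h(b) = C1*exp(-3*b/2)


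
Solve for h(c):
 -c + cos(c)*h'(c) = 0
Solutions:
 h(c) = C1 + Integral(c/cos(c), c)


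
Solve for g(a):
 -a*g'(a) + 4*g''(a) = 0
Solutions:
 g(a) = C1 + C2*erfi(sqrt(2)*a/4)


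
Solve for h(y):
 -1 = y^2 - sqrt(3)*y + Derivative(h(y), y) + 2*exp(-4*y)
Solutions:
 h(y) = C1 - y^3/3 + sqrt(3)*y^2/2 - y + exp(-4*y)/2


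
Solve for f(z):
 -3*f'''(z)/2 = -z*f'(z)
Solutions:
 f(z) = C1 + Integral(C2*airyai(2^(1/3)*3^(2/3)*z/3) + C3*airybi(2^(1/3)*3^(2/3)*z/3), z)


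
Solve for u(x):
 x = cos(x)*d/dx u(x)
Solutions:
 u(x) = C1 + Integral(x/cos(x), x)


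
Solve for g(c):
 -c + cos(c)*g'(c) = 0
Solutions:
 g(c) = C1 + Integral(c/cos(c), c)


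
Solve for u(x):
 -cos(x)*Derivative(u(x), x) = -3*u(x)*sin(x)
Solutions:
 u(x) = C1/cos(x)^3


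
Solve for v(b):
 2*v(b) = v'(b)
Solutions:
 v(b) = C1*exp(2*b)


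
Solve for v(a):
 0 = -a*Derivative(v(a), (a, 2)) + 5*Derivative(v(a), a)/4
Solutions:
 v(a) = C1 + C2*a^(9/4)


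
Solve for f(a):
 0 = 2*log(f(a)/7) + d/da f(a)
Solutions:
 -Integral(1/(-log(_y) + log(7)), (_y, f(a)))/2 = C1 - a


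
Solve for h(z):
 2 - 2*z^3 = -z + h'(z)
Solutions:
 h(z) = C1 - z^4/2 + z^2/2 + 2*z


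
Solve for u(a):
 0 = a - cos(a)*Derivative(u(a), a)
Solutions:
 u(a) = C1 + Integral(a/cos(a), a)


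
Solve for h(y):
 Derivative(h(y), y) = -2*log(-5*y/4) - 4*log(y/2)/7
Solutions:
 h(y) = C1 - 18*y*log(y)/7 + y*(-2*log(5) + 18/7 + 32*log(2)/7 - 2*I*pi)


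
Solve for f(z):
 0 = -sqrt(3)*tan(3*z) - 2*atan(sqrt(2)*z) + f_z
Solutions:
 f(z) = C1 + 2*z*atan(sqrt(2)*z) - sqrt(2)*log(2*z^2 + 1)/2 - sqrt(3)*log(cos(3*z))/3


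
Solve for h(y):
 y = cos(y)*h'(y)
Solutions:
 h(y) = C1 + Integral(y/cos(y), y)


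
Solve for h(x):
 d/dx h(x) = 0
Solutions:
 h(x) = C1


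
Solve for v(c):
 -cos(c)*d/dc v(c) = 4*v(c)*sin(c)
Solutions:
 v(c) = C1*cos(c)^4


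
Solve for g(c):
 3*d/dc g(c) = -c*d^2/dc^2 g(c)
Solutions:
 g(c) = C1 + C2/c^2


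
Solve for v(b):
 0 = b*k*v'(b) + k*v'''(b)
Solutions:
 v(b) = C1 + Integral(C2*airyai(-b) + C3*airybi(-b), b)


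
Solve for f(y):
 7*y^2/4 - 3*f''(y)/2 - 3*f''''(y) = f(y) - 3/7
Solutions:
 f(y) = 7*y^2/4 + (C1*sin(3^(3/4)*y*cos(atan(sqrt(39)/3)/2)/3) + C2*cos(3^(3/4)*y*cos(atan(sqrt(39)/3)/2)/3))*exp(-3^(3/4)*y*sin(atan(sqrt(39)/3)/2)/3) + (C3*sin(3^(3/4)*y*cos(atan(sqrt(39)/3)/2)/3) + C4*cos(3^(3/4)*y*cos(atan(sqrt(39)/3)/2)/3))*exp(3^(3/4)*y*sin(atan(sqrt(39)/3)/2)/3) - 135/28


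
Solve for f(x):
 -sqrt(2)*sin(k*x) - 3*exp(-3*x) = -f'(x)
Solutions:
 f(x) = C1 - exp(-3*x) - sqrt(2)*cos(k*x)/k


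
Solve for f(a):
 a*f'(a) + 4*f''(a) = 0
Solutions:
 f(a) = C1 + C2*erf(sqrt(2)*a/4)


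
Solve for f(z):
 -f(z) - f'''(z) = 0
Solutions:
 f(z) = C3*exp(-z) + (C1*sin(sqrt(3)*z/2) + C2*cos(sqrt(3)*z/2))*exp(z/2)


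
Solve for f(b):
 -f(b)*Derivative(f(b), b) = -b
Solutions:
 f(b) = -sqrt(C1 + b^2)
 f(b) = sqrt(C1 + b^2)


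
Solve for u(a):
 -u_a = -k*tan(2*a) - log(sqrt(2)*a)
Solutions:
 u(a) = C1 + a*log(a) - a + a*log(2)/2 - k*log(cos(2*a))/2


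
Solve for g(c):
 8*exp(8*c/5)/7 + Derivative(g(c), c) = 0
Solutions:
 g(c) = C1 - 5*exp(8*c/5)/7


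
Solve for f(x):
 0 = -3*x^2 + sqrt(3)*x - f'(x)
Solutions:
 f(x) = C1 - x^3 + sqrt(3)*x^2/2


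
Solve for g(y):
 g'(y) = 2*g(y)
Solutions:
 g(y) = C1*exp(2*y)


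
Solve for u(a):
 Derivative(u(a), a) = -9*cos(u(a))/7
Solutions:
 9*a/7 - log(sin(u(a)) - 1)/2 + log(sin(u(a)) + 1)/2 = C1


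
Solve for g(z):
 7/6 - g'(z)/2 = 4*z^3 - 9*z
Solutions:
 g(z) = C1 - 2*z^4 + 9*z^2 + 7*z/3


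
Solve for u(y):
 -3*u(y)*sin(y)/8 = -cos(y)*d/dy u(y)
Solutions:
 u(y) = C1/cos(y)^(3/8)


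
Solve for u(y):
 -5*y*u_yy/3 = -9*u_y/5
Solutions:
 u(y) = C1 + C2*y^(52/25)


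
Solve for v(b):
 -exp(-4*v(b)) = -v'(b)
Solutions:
 v(b) = log(-I*(C1 + 4*b)^(1/4))
 v(b) = log(I*(C1 + 4*b)^(1/4))
 v(b) = log(-(C1 + 4*b)^(1/4))
 v(b) = log(C1 + 4*b)/4


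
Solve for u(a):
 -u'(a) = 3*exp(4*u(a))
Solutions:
 u(a) = log(-I*(1/(C1 + 12*a))^(1/4))
 u(a) = log(I*(1/(C1 + 12*a))^(1/4))
 u(a) = log(-(1/(C1 + 12*a))^(1/4))
 u(a) = log(1/(C1 + 12*a))/4


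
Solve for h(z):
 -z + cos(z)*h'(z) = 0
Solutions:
 h(z) = C1 + Integral(z/cos(z), z)


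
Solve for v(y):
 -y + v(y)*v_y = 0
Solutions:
 v(y) = -sqrt(C1 + y^2)
 v(y) = sqrt(C1 + y^2)


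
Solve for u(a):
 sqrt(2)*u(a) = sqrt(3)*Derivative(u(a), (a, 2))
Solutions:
 u(a) = C1*exp(-2^(1/4)*3^(3/4)*a/3) + C2*exp(2^(1/4)*3^(3/4)*a/3)


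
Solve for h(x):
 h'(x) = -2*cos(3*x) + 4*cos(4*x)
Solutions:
 h(x) = C1 - 2*sin(3*x)/3 + sin(4*x)


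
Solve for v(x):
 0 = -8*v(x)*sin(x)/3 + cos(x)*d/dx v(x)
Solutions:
 v(x) = C1/cos(x)^(8/3)


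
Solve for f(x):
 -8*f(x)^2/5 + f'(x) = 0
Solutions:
 f(x) = -5/(C1 + 8*x)


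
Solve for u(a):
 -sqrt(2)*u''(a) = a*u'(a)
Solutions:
 u(a) = C1 + C2*erf(2^(1/4)*a/2)


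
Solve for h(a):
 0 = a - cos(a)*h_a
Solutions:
 h(a) = C1 + Integral(a/cos(a), a)


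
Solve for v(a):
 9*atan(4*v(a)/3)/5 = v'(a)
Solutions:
 Integral(1/atan(4*_y/3), (_y, v(a))) = C1 + 9*a/5


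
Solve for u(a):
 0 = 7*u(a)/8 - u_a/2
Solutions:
 u(a) = C1*exp(7*a/4)


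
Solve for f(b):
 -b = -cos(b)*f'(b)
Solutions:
 f(b) = C1 + Integral(b/cos(b), b)


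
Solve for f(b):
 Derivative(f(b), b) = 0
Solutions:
 f(b) = C1


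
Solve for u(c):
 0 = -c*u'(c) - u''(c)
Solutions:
 u(c) = C1 + C2*erf(sqrt(2)*c/2)


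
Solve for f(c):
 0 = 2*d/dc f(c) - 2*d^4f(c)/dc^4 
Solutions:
 f(c) = C1 + C4*exp(c) + (C2*sin(sqrt(3)*c/2) + C3*cos(sqrt(3)*c/2))*exp(-c/2)


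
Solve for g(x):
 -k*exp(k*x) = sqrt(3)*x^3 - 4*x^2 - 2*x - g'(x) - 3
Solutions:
 g(x) = C1 + sqrt(3)*x^4/4 - 4*x^3/3 - x^2 - 3*x + exp(k*x)


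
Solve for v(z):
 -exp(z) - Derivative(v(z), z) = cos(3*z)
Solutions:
 v(z) = C1 - exp(z) - sin(3*z)/3


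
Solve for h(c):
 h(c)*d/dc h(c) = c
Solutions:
 h(c) = -sqrt(C1 + c^2)
 h(c) = sqrt(C1 + c^2)


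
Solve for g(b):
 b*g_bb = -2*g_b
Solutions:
 g(b) = C1 + C2/b


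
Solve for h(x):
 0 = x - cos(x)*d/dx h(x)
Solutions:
 h(x) = C1 + Integral(x/cos(x), x)


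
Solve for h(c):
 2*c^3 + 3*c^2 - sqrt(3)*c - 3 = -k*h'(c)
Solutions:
 h(c) = C1 - c^4/(2*k) - c^3/k + sqrt(3)*c^2/(2*k) + 3*c/k


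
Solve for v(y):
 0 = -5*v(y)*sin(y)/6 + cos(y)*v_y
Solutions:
 v(y) = C1/cos(y)^(5/6)


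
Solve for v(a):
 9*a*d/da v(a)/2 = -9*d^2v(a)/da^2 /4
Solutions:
 v(a) = C1 + C2*erf(a)


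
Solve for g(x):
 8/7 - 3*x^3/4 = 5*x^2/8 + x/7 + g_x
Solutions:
 g(x) = C1 - 3*x^4/16 - 5*x^3/24 - x^2/14 + 8*x/7


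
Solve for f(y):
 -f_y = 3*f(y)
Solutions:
 f(y) = C1*exp(-3*y)


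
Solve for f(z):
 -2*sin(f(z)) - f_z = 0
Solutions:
 f(z) = -acos((-C1 - exp(4*z))/(C1 - exp(4*z))) + 2*pi
 f(z) = acos((-C1 - exp(4*z))/(C1 - exp(4*z)))


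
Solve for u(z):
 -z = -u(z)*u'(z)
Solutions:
 u(z) = -sqrt(C1 + z^2)
 u(z) = sqrt(C1 + z^2)


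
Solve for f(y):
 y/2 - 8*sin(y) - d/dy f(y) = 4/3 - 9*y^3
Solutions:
 f(y) = C1 + 9*y^4/4 + y^2/4 - 4*y/3 + 8*cos(y)


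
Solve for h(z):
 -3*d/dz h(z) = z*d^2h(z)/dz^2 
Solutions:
 h(z) = C1 + C2/z^2


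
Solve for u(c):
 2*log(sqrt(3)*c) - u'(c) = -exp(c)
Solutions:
 u(c) = C1 + 2*c*log(c) + c*(-2 + log(3)) + exp(c)


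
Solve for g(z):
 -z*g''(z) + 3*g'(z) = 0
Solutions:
 g(z) = C1 + C2*z^4


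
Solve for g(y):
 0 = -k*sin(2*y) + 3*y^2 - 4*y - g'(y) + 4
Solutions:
 g(y) = C1 + k*cos(2*y)/2 + y^3 - 2*y^2 + 4*y


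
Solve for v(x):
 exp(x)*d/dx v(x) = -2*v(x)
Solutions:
 v(x) = C1*exp(2*exp(-x))


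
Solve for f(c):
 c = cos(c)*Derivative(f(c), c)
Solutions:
 f(c) = C1 + Integral(c/cos(c), c)


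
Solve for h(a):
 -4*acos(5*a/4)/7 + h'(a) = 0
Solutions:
 h(a) = C1 + 4*a*acos(5*a/4)/7 - 4*sqrt(16 - 25*a^2)/35


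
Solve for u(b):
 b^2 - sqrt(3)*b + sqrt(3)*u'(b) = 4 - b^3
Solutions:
 u(b) = C1 - sqrt(3)*b^4/12 - sqrt(3)*b^3/9 + b^2/2 + 4*sqrt(3)*b/3


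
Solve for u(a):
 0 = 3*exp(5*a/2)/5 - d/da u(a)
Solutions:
 u(a) = C1 + 6*exp(5*a/2)/25


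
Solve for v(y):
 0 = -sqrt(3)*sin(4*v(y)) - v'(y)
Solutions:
 v(y) = -acos((-C1 - exp(8*sqrt(3)*y))/(C1 - exp(8*sqrt(3)*y)))/4 + pi/2
 v(y) = acos((-C1 - exp(8*sqrt(3)*y))/(C1 - exp(8*sqrt(3)*y)))/4


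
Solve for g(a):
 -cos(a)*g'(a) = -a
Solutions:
 g(a) = C1 + Integral(a/cos(a), a)


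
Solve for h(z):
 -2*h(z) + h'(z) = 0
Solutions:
 h(z) = C1*exp(2*z)


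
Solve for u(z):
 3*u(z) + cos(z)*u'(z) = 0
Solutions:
 u(z) = C1*(sin(z) - 1)^(3/2)/(sin(z) + 1)^(3/2)


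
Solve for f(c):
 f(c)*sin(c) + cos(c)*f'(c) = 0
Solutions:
 f(c) = C1*cos(c)


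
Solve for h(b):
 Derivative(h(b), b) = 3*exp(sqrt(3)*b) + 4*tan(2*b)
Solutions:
 h(b) = C1 + sqrt(3)*exp(sqrt(3)*b) - 2*log(cos(2*b))


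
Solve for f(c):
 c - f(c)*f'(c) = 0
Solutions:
 f(c) = -sqrt(C1 + c^2)
 f(c) = sqrt(C1 + c^2)


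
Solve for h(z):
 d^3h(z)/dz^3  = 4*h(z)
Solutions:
 h(z) = C3*exp(2^(2/3)*z) + (C1*sin(2^(2/3)*sqrt(3)*z/2) + C2*cos(2^(2/3)*sqrt(3)*z/2))*exp(-2^(2/3)*z/2)


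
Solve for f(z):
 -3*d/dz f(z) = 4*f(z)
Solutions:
 f(z) = C1*exp(-4*z/3)


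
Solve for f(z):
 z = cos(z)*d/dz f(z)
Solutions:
 f(z) = C1 + Integral(z/cos(z), z)


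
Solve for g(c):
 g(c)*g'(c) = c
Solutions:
 g(c) = -sqrt(C1 + c^2)
 g(c) = sqrt(C1 + c^2)


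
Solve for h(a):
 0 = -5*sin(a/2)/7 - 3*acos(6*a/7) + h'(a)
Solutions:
 h(a) = C1 + 3*a*acos(6*a/7) - sqrt(49 - 36*a^2)/2 - 10*cos(a/2)/7


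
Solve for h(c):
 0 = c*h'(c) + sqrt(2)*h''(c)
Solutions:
 h(c) = C1 + C2*erf(2^(1/4)*c/2)


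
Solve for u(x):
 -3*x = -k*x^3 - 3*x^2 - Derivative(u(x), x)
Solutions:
 u(x) = C1 - k*x^4/4 - x^3 + 3*x^2/2


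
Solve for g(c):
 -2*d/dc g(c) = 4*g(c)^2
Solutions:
 g(c) = 1/(C1 + 2*c)


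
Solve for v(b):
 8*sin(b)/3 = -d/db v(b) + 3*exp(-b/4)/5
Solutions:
 v(b) = C1 + 8*cos(b)/3 - 12*exp(-b/4)/5


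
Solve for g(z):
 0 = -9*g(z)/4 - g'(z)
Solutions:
 g(z) = C1*exp(-9*z/4)


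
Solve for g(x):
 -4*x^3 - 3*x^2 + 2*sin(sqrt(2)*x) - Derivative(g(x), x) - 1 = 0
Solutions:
 g(x) = C1 - x^4 - x^3 - x - sqrt(2)*cos(sqrt(2)*x)


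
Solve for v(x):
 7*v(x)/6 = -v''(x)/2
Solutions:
 v(x) = C1*sin(sqrt(21)*x/3) + C2*cos(sqrt(21)*x/3)


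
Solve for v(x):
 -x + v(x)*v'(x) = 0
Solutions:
 v(x) = -sqrt(C1 + x^2)
 v(x) = sqrt(C1 + x^2)


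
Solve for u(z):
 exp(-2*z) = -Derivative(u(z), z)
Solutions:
 u(z) = C1 + exp(-2*z)/2


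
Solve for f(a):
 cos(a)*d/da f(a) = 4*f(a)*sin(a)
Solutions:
 f(a) = C1/cos(a)^4


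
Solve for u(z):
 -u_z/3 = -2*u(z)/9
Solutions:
 u(z) = C1*exp(2*z/3)


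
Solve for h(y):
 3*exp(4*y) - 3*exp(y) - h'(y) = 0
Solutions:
 h(y) = C1 + 3*exp(4*y)/4 - 3*exp(y)


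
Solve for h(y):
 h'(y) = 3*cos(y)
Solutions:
 h(y) = C1 + 3*sin(y)


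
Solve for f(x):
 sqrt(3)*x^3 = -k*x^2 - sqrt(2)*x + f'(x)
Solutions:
 f(x) = C1 + k*x^3/3 + sqrt(3)*x^4/4 + sqrt(2)*x^2/2


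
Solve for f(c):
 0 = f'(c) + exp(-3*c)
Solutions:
 f(c) = C1 + exp(-3*c)/3


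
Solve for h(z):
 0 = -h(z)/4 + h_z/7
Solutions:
 h(z) = C1*exp(7*z/4)


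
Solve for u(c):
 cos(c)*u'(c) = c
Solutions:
 u(c) = C1 + Integral(c/cos(c), c)


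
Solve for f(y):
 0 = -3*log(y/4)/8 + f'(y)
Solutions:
 f(y) = C1 + 3*y*log(y)/8 - 3*y*log(2)/4 - 3*y/8


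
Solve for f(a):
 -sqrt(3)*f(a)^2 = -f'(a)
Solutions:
 f(a) = -1/(C1 + sqrt(3)*a)


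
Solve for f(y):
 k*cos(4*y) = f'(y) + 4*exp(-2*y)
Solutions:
 f(y) = C1 + k*sin(4*y)/4 + 2*exp(-2*y)


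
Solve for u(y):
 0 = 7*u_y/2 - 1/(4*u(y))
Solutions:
 u(y) = -sqrt(C1 + 7*y)/7
 u(y) = sqrt(C1 + 7*y)/7


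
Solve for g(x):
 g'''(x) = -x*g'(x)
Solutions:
 g(x) = C1 + Integral(C2*airyai(-x) + C3*airybi(-x), x)


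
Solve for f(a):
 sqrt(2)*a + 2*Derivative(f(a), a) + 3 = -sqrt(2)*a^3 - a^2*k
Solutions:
 f(a) = C1 - sqrt(2)*a^4/8 - a^3*k/6 - sqrt(2)*a^2/4 - 3*a/2


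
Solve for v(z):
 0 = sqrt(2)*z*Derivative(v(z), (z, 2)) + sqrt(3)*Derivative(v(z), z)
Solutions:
 v(z) = C1 + C2*z^(1 - sqrt(6)/2)


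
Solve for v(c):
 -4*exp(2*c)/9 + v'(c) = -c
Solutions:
 v(c) = C1 - c^2/2 + 2*exp(2*c)/9


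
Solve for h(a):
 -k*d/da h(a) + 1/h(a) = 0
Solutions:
 h(a) = -sqrt(C1 + 2*a/k)
 h(a) = sqrt(C1 + 2*a/k)


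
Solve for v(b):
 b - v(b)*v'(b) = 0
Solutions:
 v(b) = -sqrt(C1 + b^2)
 v(b) = sqrt(C1 + b^2)


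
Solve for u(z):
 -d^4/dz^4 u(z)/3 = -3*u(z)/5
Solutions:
 u(z) = C1*exp(-sqrt(3)*5^(3/4)*z/5) + C2*exp(sqrt(3)*5^(3/4)*z/5) + C3*sin(sqrt(3)*5^(3/4)*z/5) + C4*cos(sqrt(3)*5^(3/4)*z/5)


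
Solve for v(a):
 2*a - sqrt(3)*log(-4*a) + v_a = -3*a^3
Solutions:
 v(a) = C1 - 3*a^4/4 - a^2 + sqrt(3)*a*log(-a) + sqrt(3)*a*(-1 + 2*log(2))


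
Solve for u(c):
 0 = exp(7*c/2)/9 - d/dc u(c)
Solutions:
 u(c) = C1 + 2*exp(7*c/2)/63


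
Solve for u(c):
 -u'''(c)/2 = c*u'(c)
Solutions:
 u(c) = C1 + Integral(C2*airyai(-2^(1/3)*c) + C3*airybi(-2^(1/3)*c), c)


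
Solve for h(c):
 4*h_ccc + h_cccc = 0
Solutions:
 h(c) = C1 + C2*c + C3*c^2 + C4*exp(-4*c)


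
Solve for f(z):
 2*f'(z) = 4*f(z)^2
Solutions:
 f(z) = -1/(C1 + 2*z)


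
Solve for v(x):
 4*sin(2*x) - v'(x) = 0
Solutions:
 v(x) = C1 - 2*cos(2*x)


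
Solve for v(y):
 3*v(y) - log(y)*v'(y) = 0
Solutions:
 v(y) = C1*exp(3*li(y))


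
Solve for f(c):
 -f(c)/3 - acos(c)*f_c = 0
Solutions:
 f(c) = C1*exp(-Integral(1/acos(c), c)/3)


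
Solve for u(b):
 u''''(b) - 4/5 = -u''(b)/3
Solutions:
 u(b) = C1 + C2*b + C3*sin(sqrt(3)*b/3) + C4*cos(sqrt(3)*b/3) + 6*b^2/5


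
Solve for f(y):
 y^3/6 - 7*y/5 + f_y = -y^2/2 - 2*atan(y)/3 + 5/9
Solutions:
 f(y) = C1 - y^4/24 - y^3/6 + 7*y^2/10 - 2*y*atan(y)/3 + 5*y/9 + log(y^2 + 1)/3


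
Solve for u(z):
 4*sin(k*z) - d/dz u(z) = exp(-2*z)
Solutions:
 u(z) = C1 + exp(-2*z)/2 - 4*cos(k*z)/k


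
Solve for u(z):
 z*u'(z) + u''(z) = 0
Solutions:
 u(z) = C1 + C2*erf(sqrt(2)*z/2)


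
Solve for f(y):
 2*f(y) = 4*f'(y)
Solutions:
 f(y) = C1*exp(y/2)


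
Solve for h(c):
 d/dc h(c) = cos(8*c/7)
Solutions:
 h(c) = C1 + 7*sin(8*c/7)/8


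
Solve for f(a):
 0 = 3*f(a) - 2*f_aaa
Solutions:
 f(a) = C3*exp(2^(2/3)*3^(1/3)*a/2) + (C1*sin(2^(2/3)*3^(5/6)*a/4) + C2*cos(2^(2/3)*3^(5/6)*a/4))*exp(-2^(2/3)*3^(1/3)*a/4)


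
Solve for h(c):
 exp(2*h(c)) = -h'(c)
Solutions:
 h(c) = log(-sqrt(-1/(C1 - c))) - log(2)/2
 h(c) = log(-1/(C1 - c))/2 - log(2)/2


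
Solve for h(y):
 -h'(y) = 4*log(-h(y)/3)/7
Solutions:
 7*Integral(1/(log(-_y) - log(3)), (_y, h(y)))/4 = C1 - y


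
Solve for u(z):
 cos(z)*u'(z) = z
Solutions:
 u(z) = C1 + Integral(z/cos(z), z)


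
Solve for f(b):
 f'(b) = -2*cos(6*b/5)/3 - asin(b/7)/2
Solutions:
 f(b) = C1 - b*asin(b/7)/2 - sqrt(49 - b^2)/2 - 5*sin(6*b/5)/9


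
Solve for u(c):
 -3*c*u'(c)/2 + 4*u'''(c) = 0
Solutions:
 u(c) = C1 + Integral(C2*airyai(3^(1/3)*c/2) + C3*airybi(3^(1/3)*c/2), c)


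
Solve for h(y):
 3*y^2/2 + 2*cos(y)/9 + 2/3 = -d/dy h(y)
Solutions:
 h(y) = C1 - y^3/2 - 2*y/3 - 2*sin(y)/9


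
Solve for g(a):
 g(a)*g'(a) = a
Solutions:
 g(a) = -sqrt(C1 + a^2)
 g(a) = sqrt(C1 + a^2)


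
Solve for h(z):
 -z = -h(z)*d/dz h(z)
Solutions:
 h(z) = -sqrt(C1 + z^2)
 h(z) = sqrt(C1 + z^2)


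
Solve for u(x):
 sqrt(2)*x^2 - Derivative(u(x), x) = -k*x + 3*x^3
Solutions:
 u(x) = C1 + k*x^2/2 - 3*x^4/4 + sqrt(2)*x^3/3


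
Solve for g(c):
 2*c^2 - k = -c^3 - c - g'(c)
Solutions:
 g(c) = C1 - c^4/4 - 2*c^3/3 - c^2/2 + c*k


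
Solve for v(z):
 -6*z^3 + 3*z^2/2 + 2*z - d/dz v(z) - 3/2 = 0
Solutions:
 v(z) = C1 - 3*z^4/2 + z^3/2 + z^2 - 3*z/2


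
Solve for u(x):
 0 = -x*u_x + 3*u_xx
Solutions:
 u(x) = C1 + C2*erfi(sqrt(6)*x/6)


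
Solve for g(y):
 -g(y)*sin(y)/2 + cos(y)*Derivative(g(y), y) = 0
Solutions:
 g(y) = C1/sqrt(cos(y))


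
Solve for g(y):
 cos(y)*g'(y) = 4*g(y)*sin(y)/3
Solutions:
 g(y) = C1/cos(y)^(4/3)


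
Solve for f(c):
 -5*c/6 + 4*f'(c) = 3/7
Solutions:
 f(c) = C1 + 5*c^2/48 + 3*c/28


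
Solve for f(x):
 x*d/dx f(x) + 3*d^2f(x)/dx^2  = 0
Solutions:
 f(x) = C1 + C2*erf(sqrt(6)*x/6)


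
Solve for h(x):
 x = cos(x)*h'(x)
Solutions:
 h(x) = C1 + Integral(x/cos(x), x)


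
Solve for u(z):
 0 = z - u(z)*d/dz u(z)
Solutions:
 u(z) = -sqrt(C1 + z^2)
 u(z) = sqrt(C1 + z^2)


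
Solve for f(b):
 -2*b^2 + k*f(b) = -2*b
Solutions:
 f(b) = 2*b*(b - 1)/k


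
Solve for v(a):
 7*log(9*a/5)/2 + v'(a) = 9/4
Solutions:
 v(a) = C1 - 7*a*log(a)/2 - 7*a*log(3) + 7*a*log(5)/2 + 23*a/4


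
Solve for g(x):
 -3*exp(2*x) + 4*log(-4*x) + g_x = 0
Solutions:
 g(x) = C1 - 4*x*log(-x) + 4*x*(1 - 2*log(2)) + 3*exp(2*x)/2


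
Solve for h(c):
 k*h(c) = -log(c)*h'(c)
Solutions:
 h(c) = C1*exp(-k*li(c))


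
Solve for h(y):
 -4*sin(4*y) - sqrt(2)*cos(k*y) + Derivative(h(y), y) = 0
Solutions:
 h(y) = C1 - cos(4*y) + sqrt(2)*sin(k*y)/k


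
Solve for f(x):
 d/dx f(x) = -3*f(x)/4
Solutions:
 f(x) = C1*exp(-3*x/4)


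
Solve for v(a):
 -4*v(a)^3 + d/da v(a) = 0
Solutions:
 v(a) = -sqrt(2)*sqrt(-1/(C1 + 4*a))/2
 v(a) = sqrt(2)*sqrt(-1/(C1 + 4*a))/2


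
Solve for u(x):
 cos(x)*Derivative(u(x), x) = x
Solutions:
 u(x) = C1 + Integral(x/cos(x), x)


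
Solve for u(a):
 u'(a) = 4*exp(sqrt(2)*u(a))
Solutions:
 u(a) = sqrt(2)*(2*log(-1/(C1 + 4*a)) - log(2))/4


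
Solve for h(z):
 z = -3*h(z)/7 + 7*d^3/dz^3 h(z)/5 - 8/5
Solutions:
 h(z) = C3*exp(105^(1/3)*z/7) - 7*z/3 + (C1*sin(3^(5/6)*35^(1/3)*z/14) + C2*cos(3^(5/6)*35^(1/3)*z/14))*exp(-105^(1/3)*z/14) - 56/15


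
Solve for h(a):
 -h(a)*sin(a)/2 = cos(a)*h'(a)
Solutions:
 h(a) = C1*sqrt(cos(a))


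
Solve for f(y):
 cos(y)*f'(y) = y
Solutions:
 f(y) = C1 + Integral(y/cos(y), y)


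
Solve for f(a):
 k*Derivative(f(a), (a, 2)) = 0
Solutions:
 f(a) = C1 + C2*a


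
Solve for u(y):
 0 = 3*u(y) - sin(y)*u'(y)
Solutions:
 u(y) = C1*(cos(y) - 1)^(3/2)/(cos(y) + 1)^(3/2)


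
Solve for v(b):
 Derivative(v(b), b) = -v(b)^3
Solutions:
 v(b) = -sqrt(2)*sqrt(-1/(C1 - b))/2
 v(b) = sqrt(2)*sqrt(-1/(C1 - b))/2


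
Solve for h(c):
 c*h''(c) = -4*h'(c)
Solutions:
 h(c) = C1 + C2/c^3


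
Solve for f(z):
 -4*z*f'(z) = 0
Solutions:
 f(z) = C1


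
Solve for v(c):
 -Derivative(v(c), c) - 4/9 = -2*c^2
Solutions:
 v(c) = C1 + 2*c^3/3 - 4*c/9


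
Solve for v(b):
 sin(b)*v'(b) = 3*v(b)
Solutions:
 v(b) = C1*(cos(b) - 1)^(3/2)/(cos(b) + 1)^(3/2)


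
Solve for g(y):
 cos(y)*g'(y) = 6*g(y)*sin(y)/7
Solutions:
 g(y) = C1/cos(y)^(6/7)


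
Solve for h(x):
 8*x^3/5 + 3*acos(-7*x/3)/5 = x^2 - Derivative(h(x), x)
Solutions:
 h(x) = C1 - 2*x^4/5 + x^3/3 - 3*x*acos(-7*x/3)/5 - 3*sqrt(9 - 49*x^2)/35


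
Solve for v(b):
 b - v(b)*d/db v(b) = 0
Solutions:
 v(b) = -sqrt(C1 + b^2)
 v(b) = sqrt(C1 + b^2)


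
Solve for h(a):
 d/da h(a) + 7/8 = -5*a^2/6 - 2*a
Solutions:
 h(a) = C1 - 5*a^3/18 - a^2 - 7*a/8


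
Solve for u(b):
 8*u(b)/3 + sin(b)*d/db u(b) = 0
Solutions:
 u(b) = C1*(cos(b) + 1)^(4/3)/(cos(b) - 1)^(4/3)


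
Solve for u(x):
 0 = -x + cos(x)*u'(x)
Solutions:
 u(x) = C1 + Integral(x/cos(x), x)


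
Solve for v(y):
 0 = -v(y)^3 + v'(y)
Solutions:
 v(y) = -sqrt(2)*sqrt(-1/(C1 + y))/2
 v(y) = sqrt(2)*sqrt(-1/(C1 + y))/2


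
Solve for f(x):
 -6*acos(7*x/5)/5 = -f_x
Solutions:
 f(x) = C1 + 6*x*acos(7*x/5)/5 - 6*sqrt(25 - 49*x^2)/35


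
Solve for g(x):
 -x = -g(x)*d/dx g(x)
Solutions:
 g(x) = -sqrt(C1 + x^2)
 g(x) = sqrt(C1 + x^2)


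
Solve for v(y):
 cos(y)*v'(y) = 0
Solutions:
 v(y) = C1


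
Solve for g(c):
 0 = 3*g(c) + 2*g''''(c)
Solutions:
 g(c) = (C1*sin(6^(1/4)*c/2) + C2*cos(6^(1/4)*c/2))*exp(-6^(1/4)*c/2) + (C3*sin(6^(1/4)*c/2) + C4*cos(6^(1/4)*c/2))*exp(6^(1/4)*c/2)


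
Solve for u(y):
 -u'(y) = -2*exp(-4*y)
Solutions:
 u(y) = C1 - exp(-4*y)/2


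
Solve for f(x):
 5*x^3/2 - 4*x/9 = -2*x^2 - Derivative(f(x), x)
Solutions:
 f(x) = C1 - 5*x^4/8 - 2*x^3/3 + 2*x^2/9


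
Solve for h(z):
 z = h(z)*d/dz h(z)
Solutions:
 h(z) = -sqrt(C1 + z^2)
 h(z) = sqrt(C1 + z^2)


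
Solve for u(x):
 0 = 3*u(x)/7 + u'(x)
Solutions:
 u(x) = C1*exp(-3*x/7)


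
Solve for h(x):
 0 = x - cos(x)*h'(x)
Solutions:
 h(x) = C1 + Integral(x/cos(x), x)


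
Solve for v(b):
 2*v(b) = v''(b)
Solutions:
 v(b) = C1*exp(-sqrt(2)*b) + C2*exp(sqrt(2)*b)


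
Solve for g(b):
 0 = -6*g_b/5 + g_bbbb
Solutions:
 g(b) = C1 + C4*exp(5^(2/3)*6^(1/3)*b/5) + (C2*sin(2^(1/3)*3^(5/6)*5^(2/3)*b/10) + C3*cos(2^(1/3)*3^(5/6)*5^(2/3)*b/10))*exp(-5^(2/3)*6^(1/3)*b/10)


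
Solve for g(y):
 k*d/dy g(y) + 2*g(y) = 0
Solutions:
 g(y) = C1*exp(-2*y/k)


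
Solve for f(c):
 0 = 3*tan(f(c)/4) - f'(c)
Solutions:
 f(c) = -4*asin(C1*exp(3*c/4)) + 4*pi
 f(c) = 4*asin(C1*exp(3*c/4))


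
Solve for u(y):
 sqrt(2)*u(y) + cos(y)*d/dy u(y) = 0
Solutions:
 u(y) = C1*(sin(y) - 1)^(sqrt(2)/2)/(sin(y) + 1)^(sqrt(2)/2)


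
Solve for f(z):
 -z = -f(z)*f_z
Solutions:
 f(z) = -sqrt(C1 + z^2)
 f(z) = sqrt(C1 + z^2)


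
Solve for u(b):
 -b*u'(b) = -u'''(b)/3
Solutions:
 u(b) = C1 + Integral(C2*airyai(3^(1/3)*b) + C3*airybi(3^(1/3)*b), b)


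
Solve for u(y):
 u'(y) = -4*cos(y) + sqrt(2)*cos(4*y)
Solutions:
 u(y) = C1 - 4*sin(y) + sqrt(2)*sin(4*y)/4


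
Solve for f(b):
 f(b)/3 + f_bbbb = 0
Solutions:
 f(b) = (C1*sin(sqrt(2)*3^(3/4)*b/6) + C2*cos(sqrt(2)*3^(3/4)*b/6))*exp(-sqrt(2)*3^(3/4)*b/6) + (C3*sin(sqrt(2)*3^(3/4)*b/6) + C4*cos(sqrt(2)*3^(3/4)*b/6))*exp(sqrt(2)*3^(3/4)*b/6)


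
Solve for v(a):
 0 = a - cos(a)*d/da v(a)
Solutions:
 v(a) = C1 + Integral(a/cos(a), a)


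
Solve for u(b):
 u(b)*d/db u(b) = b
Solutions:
 u(b) = -sqrt(C1 + b^2)
 u(b) = sqrt(C1 + b^2)


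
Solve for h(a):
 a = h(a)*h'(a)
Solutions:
 h(a) = -sqrt(C1 + a^2)
 h(a) = sqrt(C1 + a^2)


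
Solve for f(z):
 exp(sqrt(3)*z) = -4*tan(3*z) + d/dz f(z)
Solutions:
 f(z) = C1 + sqrt(3)*exp(sqrt(3)*z)/3 - 4*log(cos(3*z))/3


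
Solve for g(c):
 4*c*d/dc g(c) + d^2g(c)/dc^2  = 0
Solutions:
 g(c) = C1 + C2*erf(sqrt(2)*c)


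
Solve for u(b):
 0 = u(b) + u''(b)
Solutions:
 u(b) = C1*sin(b) + C2*cos(b)


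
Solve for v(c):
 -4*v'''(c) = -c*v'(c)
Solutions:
 v(c) = C1 + Integral(C2*airyai(2^(1/3)*c/2) + C3*airybi(2^(1/3)*c/2), c)


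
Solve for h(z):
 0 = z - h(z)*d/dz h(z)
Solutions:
 h(z) = -sqrt(C1 + z^2)
 h(z) = sqrt(C1 + z^2)


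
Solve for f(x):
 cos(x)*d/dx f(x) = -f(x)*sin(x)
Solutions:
 f(x) = C1*cos(x)


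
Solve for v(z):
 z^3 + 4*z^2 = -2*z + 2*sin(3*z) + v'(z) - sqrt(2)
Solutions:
 v(z) = C1 + z^4/4 + 4*z^3/3 + z^2 + sqrt(2)*z + 2*cos(3*z)/3


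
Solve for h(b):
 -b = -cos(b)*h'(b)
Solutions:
 h(b) = C1 + Integral(b/cos(b), b)


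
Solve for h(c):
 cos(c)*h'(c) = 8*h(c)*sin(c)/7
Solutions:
 h(c) = C1/cos(c)^(8/7)


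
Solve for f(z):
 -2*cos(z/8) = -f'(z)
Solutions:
 f(z) = C1 + 16*sin(z/8)


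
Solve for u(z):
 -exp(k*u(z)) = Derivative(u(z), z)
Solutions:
 u(z) = Piecewise((log(1/(C1*k + k*z))/k, Ne(k, 0)), (nan, True))
 u(z) = Piecewise((C1 - z, Eq(k, 0)), (nan, True))


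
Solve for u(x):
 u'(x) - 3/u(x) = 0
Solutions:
 u(x) = -sqrt(C1 + 6*x)
 u(x) = sqrt(C1 + 6*x)


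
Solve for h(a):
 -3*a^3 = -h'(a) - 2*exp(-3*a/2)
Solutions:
 h(a) = C1 + 3*a^4/4 + 4*exp(-3*a/2)/3


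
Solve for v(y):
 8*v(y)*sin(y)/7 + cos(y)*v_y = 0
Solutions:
 v(y) = C1*cos(y)^(8/7)


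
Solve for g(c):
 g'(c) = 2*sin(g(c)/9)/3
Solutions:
 -2*c/3 + 9*log(cos(g(c)/9) - 1)/2 - 9*log(cos(g(c)/9) + 1)/2 = C1


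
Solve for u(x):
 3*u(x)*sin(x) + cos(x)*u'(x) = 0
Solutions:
 u(x) = C1*cos(x)^3


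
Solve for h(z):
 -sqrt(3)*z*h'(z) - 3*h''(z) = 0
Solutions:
 h(z) = C1 + C2*erf(sqrt(2)*3^(3/4)*z/6)


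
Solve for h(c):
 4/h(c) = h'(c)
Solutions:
 h(c) = -sqrt(C1 + 8*c)
 h(c) = sqrt(C1 + 8*c)


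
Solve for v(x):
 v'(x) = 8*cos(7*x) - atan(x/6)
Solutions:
 v(x) = C1 - x*atan(x/6) + 3*log(x^2 + 36) + 8*sin(7*x)/7


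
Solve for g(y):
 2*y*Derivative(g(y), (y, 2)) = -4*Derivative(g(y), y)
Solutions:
 g(y) = C1 + C2/y


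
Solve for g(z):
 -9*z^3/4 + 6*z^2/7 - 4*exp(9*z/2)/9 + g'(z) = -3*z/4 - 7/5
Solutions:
 g(z) = C1 + 9*z^4/16 - 2*z^3/7 - 3*z^2/8 - 7*z/5 + 8*exp(9*z/2)/81


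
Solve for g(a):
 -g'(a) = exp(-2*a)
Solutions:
 g(a) = C1 + exp(-2*a)/2


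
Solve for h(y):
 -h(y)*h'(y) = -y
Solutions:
 h(y) = -sqrt(C1 + y^2)
 h(y) = sqrt(C1 + y^2)


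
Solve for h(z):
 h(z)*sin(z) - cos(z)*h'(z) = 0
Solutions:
 h(z) = C1/cos(z)


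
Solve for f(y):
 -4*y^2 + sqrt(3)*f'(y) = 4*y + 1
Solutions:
 f(y) = C1 + 4*sqrt(3)*y^3/9 + 2*sqrt(3)*y^2/3 + sqrt(3)*y/3


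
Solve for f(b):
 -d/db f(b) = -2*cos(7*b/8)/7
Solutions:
 f(b) = C1 + 16*sin(7*b/8)/49


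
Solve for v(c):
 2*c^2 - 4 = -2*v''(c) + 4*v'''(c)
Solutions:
 v(c) = C1 + C2*c + C3*exp(c/2) - c^4/12 - 2*c^3/3 - 3*c^2


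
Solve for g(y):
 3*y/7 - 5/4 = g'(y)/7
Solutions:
 g(y) = C1 + 3*y^2/2 - 35*y/4


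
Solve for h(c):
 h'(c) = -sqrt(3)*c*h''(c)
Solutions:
 h(c) = C1 + C2*c^(1 - sqrt(3)/3)


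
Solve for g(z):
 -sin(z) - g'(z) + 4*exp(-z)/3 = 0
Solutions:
 g(z) = C1 + cos(z) - 4*exp(-z)/3


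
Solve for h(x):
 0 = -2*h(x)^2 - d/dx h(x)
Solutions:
 h(x) = 1/(C1 + 2*x)


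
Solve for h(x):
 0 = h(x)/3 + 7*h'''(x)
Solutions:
 h(x) = C3*exp(-21^(2/3)*x/21) + (C1*sin(3^(1/6)*7^(2/3)*x/14) + C2*cos(3^(1/6)*7^(2/3)*x/14))*exp(21^(2/3)*x/42)


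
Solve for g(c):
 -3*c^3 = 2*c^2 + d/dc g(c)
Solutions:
 g(c) = C1 - 3*c^4/4 - 2*c^3/3


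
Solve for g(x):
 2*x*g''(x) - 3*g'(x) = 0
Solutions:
 g(x) = C1 + C2*x^(5/2)


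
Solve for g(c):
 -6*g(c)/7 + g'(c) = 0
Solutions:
 g(c) = C1*exp(6*c/7)


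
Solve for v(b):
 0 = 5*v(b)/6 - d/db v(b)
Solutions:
 v(b) = C1*exp(5*b/6)


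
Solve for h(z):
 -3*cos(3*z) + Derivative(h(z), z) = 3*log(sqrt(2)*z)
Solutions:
 h(z) = C1 + 3*z*log(z) - 3*z + 3*z*log(2)/2 + sin(3*z)


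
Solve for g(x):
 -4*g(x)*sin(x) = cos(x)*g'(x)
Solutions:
 g(x) = C1*cos(x)^4


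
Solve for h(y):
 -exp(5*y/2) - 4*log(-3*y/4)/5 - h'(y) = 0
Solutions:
 h(y) = C1 - 4*y*log(-y)/5 + 4*y*(-log(3) + 1 + 2*log(2))/5 - 2*exp(5*y/2)/5


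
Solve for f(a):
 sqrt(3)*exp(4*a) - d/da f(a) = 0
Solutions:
 f(a) = C1 + sqrt(3)*exp(4*a)/4


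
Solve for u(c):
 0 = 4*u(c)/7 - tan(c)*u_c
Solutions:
 u(c) = C1*sin(c)^(4/7)


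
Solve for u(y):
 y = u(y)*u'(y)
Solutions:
 u(y) = -sqrt(C1 + y^2)
 u(y) = sqrt(C1 + y^2)


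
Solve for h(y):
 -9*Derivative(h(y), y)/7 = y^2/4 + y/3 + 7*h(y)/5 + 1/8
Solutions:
 h(y) = C1*exp(-49*y/45) - 5*y^2/28 + 185*y/2058 - 23105/134456


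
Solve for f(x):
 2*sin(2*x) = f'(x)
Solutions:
 f(x) = C1 - cos(2*x)


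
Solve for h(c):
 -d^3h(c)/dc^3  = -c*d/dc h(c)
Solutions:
 h(c) = C1 + Integral(C2*airyai(c) + C3*airybi(c), c)


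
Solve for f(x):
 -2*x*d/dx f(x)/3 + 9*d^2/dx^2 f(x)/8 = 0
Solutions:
 f(x) = C1 + C2*erfi(2*sqrt(6)*x/9)


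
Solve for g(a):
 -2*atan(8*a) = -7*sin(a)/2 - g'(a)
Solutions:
 g(a) = C1 + 2*a*atan(8*a) - log(64*a^2 + 1)/8 + 7*cos(a)/2


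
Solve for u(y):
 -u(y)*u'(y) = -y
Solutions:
 u(y) = -sqrt(C1 + y^2)
 u(y) = sqrt(C1 + y^2)


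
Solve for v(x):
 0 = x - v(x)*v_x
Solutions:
 v(x) = -sqrt(C1 + x^2)
 v(x) = sqrt(C1 + x^2)


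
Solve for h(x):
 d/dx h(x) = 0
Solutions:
 h(x) = C1


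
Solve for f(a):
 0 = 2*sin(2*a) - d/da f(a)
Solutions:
 f(a) = C1 - cos(2*a)
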